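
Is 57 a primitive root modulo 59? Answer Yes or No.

No

φ(59) = 59 − 1 = 58 = 2 · 29.
An element g generates (Z/59Z)^× iff g^(58/q) ≢ 1 (mod 59) for each prime q ∈ {2, 29}.
57^29 ≡ 1 (mod 59)  [q = 2: ≡ 1 ✗]
57^2 ≡ 4 (mod 59)  [q = 29: ≢ 1 ✓]
Since 57^29 ≡ 1, the order of 57 divides 29 < 58, so 57 is not a primitive root.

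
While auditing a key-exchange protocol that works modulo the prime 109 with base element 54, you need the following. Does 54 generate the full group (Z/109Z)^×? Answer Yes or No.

φ(109) = 109 − 1 = 108 = 2^2 · 3^3.
It suffices to check that the order of 54 is not a proper divisor of 108: compute 54^(108/q) for q ∈ {2, 3}.
54^54 ≡ 108 (mod 109)  [q = 2: ≢ 1 ✓]
54^36 ≡ 1 (mod 109)  [q = 3: ≡ 1 ✗]
The check at q = 3 fails, so 54 generates a proper subgroup.

No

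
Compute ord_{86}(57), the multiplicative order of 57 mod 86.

Since 57 ∈ (Z/86Z)^×, its order divides φ(86) = φ(2)·φ(43) = 1·42 = 42 = 2 · 3 · 7.
Divisors of 42: 1, 2, 3, 6, 7, 14, 21, 42.
Check 57^d mod 86 for each divisor in increasing order:
57^1 ≡ 57
57^2 ≡ 67
57^3 ≡ 35
57^6 ≡ 21
57^7 ≡ 79
57^14 ≡ 49
57^21 ≡ 1
Therefore the multiplicative order of 57 modulo 86 is 21.

21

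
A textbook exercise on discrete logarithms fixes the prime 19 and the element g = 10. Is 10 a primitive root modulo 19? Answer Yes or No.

Yes

φ(19) = 19 − 1 = 18 = 2 · 3^2.
10 is a primitive root mod 19 iff 10^(φ(19)/q) ≢ 1 for every prime q | φ(19), i.e. q ∈ {2, 3}.
10^9 ≡ 18 (mod 19)  [q = 2: ≢ 1 ✓]
10^6 ≡ 11 (mod 19)  [q = 3: ≢ 1 ✓]
None equal 1, so ord_19(10) = 18: 10 is a primitive root.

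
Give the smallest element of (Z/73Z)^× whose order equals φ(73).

5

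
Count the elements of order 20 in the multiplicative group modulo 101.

8

φ(101) = 101 − 1 = 100 = 2^2 · 5^2.
In a cyclic group of order 100, there are φ(d) elements of order d for each divisor d of 100, and zero for non-divisors.
20 = 2^2 · 5 divides 100, and φ(20) = 8.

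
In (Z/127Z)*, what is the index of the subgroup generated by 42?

2

The order of 42 must divide φ(127) = 127 − 1 = 126 = 2 · 3^2 · 7.
Divisors of 126: 1, 2, 3, 6, 7, 9, 14, 18, 21, 42, 63, 126.
Evaluate successive powers at the divisors of 126:
42^1 ≡ 42
42^2 ≡ 113
42^3 ≡ 47
42^6 ≡ 50
42^7 ≡ 68
42^9 ≡ 64
42^14 ≡ 52
42^18 ≡ 32
42^21 ≡ 107
42^42 ≡ 19
42^63 ≡ 1
The order of 42 is 63, so the subgroup it generates has 63 elements.
The index is φ(127) / ord(42) = 126 / 63 = 2.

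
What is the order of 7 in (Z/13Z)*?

Since 7 ∈ (Z/13Z)^×, its order divides φ(13) = 13 − 1 = 12 = 2^2 · 3.
Divisors of 12: 1, 2, 3, 4, 6, 12.
Evaluate successive powers at the divisors of 12:
7^1 ≡ 7
7^2 ≡ 10
7^3 ≡ 5
7^4 ≡ 9
7^6 ≡ 12
7^12 ≡ 1
The smallest such exponent is 12, so the order of 7 is 12.

12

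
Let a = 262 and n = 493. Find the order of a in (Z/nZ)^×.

16

ord(262) | φ(493) = φ(17·29) = (17−1)·(29−1) = 16·28 = 448 = 2^6 · 7.
Divisors of 448: 1, 2, 4, 7, 8, 14, 16, 28, 32, 56, 64, 112, 224, 448.
Test each divisor d:
262^1 ≡ 262 (mod 493)
262^2 ≡ 117 (mod 493)
262^4 ≡ 378 (mod 493)
262^7 ≡ 233 (mod 493)
262^8 ≡ 407 (mod 493)
262^14 ≡ 59 (mod 493)
262^16 ≡ 1 (mod 493) ✓
So ord_493(262) = 16.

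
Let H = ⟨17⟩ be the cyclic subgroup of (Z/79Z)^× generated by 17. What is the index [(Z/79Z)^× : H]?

3

By Lagrange's theorem, ord_79(17) divides φ(79) = 79 − 1 = 78 = 2 · 3 · 13.
Divisors of 78: 1, 2, 3, 6, 13, 26, 39, 78.
Compute 17^d (mod 79) for the divisors d until we hit 1:
17^1 ≡ 17
17^2 ≡ 52
17^3 ≡ 15
17^6 ≡ 67
17^13 ≡ 78
17^26 ≡ 1
Thus |⟨17⟩| = ord(17) = 26.
The index is φ(79) / ord(17) = 78 / 26 = 3.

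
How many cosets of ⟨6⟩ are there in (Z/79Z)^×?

ord(6) | φ(79) = 79 − 1 = 78 = 2 · 3 · 13.
Divisors of 78: 1, 2, 3, 6, 13, 26, 39, 78.
Compute 6^d (mod 79) for the divisors d until we hit 1:
6^1 ≡ 6 (mod 79)
6^2 ≡ 36 (mod 79)
6^3 ≡ 58 (mod 79)
6^6 ≡ 46 (mod 79)
6^13 ≡ 56 (mod 79)
6^26 ≡ 55 (mod 79)
6^39 ≡ 78 (mod 79)
6^78 ≡ 1 (mod 79) ✓
The order of 6 is 78, so the subgroup it generates has 78 elements.
Index = |(Z/79Z)^×| / |⟨6⟩| = 78 / 78 = 1.

1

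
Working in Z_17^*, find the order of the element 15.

By Lagrange's theorem, ord_17(15) divides φ(17) = 17 − 1 = 16 = 2^4.
Divisors of 16: 1, 2, 4, 8, 16.
Compute 15^d (mod 17) for the divisors d until we hit 1:
15^1 ≡ 15 (mod 17)
15^2 ≡ 4 (mod 17)
15^4 ≡ 16 (mod 17)
15^8 ≡ 1 (mod 17) ✓
The smallest such exponent is 8, so the order of 15 is 8.

8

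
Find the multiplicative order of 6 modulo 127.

The order of 6 must divide φ(127) = 127 − 1 = 126 = 2 · 3^2 · 7.
Divisors of 126: 1, 2, 3, 6, 7, 9, 14, 18, 21, 42, 63, 126.
Test each divisor d:
6^1 ≡ 6
6^2 ≡ 36
6^3 ≡ 89
6^6 ≡ 47
6^7 ≡ 28
6^9 ≡ 119
6^14 ≡ 22
6^18 ≡ 64
6^21 ≡ 108
6^42 ≡ 107
6^63 ≡ 126
6^126 ≡ 1
So ord_127(6) = 126.

126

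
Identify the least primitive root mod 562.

3

φ(562) = φ(2)·φ(281) = 1·280 = 280 = 2^3 · 5 · 7.
Test candidates g = 2, 3, … against the prime factors q ∈ {2, 5, 7} of φ(562): g is a generator iff g^(280/q) ≢ 1 for every such q.
g = 2: gcd(2, 562) = 2 > 1, not a unit — skip.
g = 3: 3^140 ≡ 561; 3^56 ≡ 367; 3^40 ≡ 249 — none is 1, so 3 is a primitive root.
Hence the least primitive root of 562 is 3.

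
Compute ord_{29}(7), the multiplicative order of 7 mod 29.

The order of 7 must divide φ(29) = 29 − 1 = 28 = 2^2 · 7.
Divisors of 28: 1, 2, 4, 7, 14, 28.
Check 7^d mod 29 for each divisor in increasing order:
7^1 ≡ 7 (mod 29)
7^2 ≡ 20 (mod 29)
7^4 ≡ 23 (mod 29)
7^7 ≡ 1 (mod 29) ✓
So ord_29(7) = 7.

7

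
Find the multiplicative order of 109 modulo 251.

The order of 109 must divide φ(251) = 251 − 1 = 250 = 2 · 5^3.
Divisors of 250: 1, 2, 5, 10, 25, 50, 125, 250.
Check 109^d mod 251 for each divisor in increasing order:
109^1 ≡ 109 (mod 251)
109^2 ≡ 84 (mod 251)
109^5 ≡ 40 (mod 251)
109^10 ≡ 94 (mod 251)
109^25 ≡ 32 (mod 251)
109^50 ≡ 20 (mod 251)
109^125 ≡ 250 (mod 251)
109^250 ≡ 1 (mod 251) ✓
So ord_251(109) = 250.

250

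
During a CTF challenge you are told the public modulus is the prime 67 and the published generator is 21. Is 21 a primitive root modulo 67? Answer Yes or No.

No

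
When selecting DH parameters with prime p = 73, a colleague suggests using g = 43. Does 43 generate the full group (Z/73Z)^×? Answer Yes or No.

φ(73) = 73 − 1 = 72 = 2^3 · 3^2.
An element g generates (Z/73Z)^× iff g^(72/q) ≢ 1 (mod 73) for each prime q ∈ {2, 3}.
43^36 ≡ 72 (mod 73)  [q = 2: ≢ 1 ✓]
43^24 ≡ 1 (mod 73)  [q = 3: ≡ 1 ✗]
The check at q = 3 fails, so 43 generates a proper subgroup.

No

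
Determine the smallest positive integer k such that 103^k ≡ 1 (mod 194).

Since 103 ∈ (Z/194Z)^×, its order divides φ(194) = φ(2)·φ(97) = 1·96 = 96 = 2^5 · 3.
Divisors of 96: 1, 2, 3, 4, 6, 8, 12, 16, 24, 32, 48, 96.
Evaluate successive powers at the divisors of 96:
103^1 ≡ 103 (mod 194)
103^2 ≡ 133 (mod 194)
103^3 ≡ 119 (mod 194)
103^4 ≡ 35 (mod 194)
103^6 ≡ 193 (mod 194)
103^8 ≡ 61 (mod 194)
103^12 ≡ 1 (mod 194) ✓
Hence ord(103) = 12.

12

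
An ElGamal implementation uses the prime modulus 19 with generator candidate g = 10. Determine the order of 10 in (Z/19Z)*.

18

By Lagrange's theorem, ord_19(10) divides φ(19) = 19 − 1 = 18 = 2 · 3^2.
Divisors of 18: 1, 2, 3, 6, 9, 18.
Evaluate successive powers at the divisors of 18:
10^1 ≡ 10
10^2 ≡ 5
10^3 ≡ 12
10^6 ≡ 11
10^9 ≡ 18
10^18 ≡ 1
So ord_19(10) = 18.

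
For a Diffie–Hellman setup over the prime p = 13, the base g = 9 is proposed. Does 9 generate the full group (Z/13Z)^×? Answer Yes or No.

φ(13) = 13 − 1 = 12 = 2^2 · 3.
Test 9^(12/q) mod 13 for each prime factor q of 12:
9^6 ≡ 1 (mod 13)  [q = 2: ≡ 1 ✗]
9^4 ≡ 9 (mod 13)  [q = 3: ≢ 1 ✓]
9^6 ≡ 1 shows ord(9) | 6, strictly less than φ(13); not a primitive root.

No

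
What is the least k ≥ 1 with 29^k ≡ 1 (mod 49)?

7

The order of 29 must divide φ(49) = φ(7^2) = 7·(7−1) = 42 = 2 · 3 · 7.
Divisors of 42: 1, 2, 3, 6, 7, 14, 21, 42.
Evaluate successive powers at the divisors of 42:
29^1 ≡ 29 (mod 49)
29^2 ≡ 8 (mod 49)
29^3 ≡ 36 (mod 49)
29^6 ≡ 22 (mod 49)
29^7 ≡ 1 (mod 49) ✓
Therefore the multiplicative order of 29 modulo 49 is 7.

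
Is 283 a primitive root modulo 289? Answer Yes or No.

φ(289) = φ(17^2) = 17·(17−1) = 272 = 2^4 · 17.
Test 283^(272/q) mod 289 for each prime factor q of 272:
283^136 ≡ 288 (mod 289)  [q = 2: ≢ 1 ✓]
283^16 ≡ 103 (mod 289)  [q = 17: ≢ 1 ✓]
Every test exponent gives a nontrivial residue, hence 283 generates the full group.

Yes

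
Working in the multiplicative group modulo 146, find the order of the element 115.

ord(115) | φ(146) = φ(2)·φ(73) = 1·72 = 72 = 2^3 · 3^2.
Divisors of 72: 1, 2, 3, 4, 6, 8, 9, 12, 18, 24, 36, 72.
Evaluate successive powers at the divisors of 72:
115^1 ≡ 115
115^2 ≡ 85
115^3 ≡ 139
115^4 ≡ 71
115^6 ≡ 49
115^8 ≡ 77
115^9 ≡ 95
115^12 ≡ 65
115^18 ≡ 119
115^24 ≡ 137
115^36 ≡ 145
115^72 ≡ 1
The smallest such exponent is 72, so the order of 115 is 72.

72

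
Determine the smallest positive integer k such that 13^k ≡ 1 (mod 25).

20

ord(13) | φ(25) = φ(5^2) = 5·(5−1) = 20 = 2^2 · 5.
Divisors of 20: 1, 2, 4, 5, 10, 20.
Check 13^d mod 25 for each divisor in increasing order:
13^1 ≡ 13 (mod 25)
13^2 ≡ 19 (mod 25)
13^4 ≡ 11 (mod 25)
13^5 ≡ 18 (mod 25)
13^10 ≡ 24 (mod 25)
13^20 ≡ 1 (mod 25) ✓
Therefore the multiplicative order of 13 modulo 25 is 20.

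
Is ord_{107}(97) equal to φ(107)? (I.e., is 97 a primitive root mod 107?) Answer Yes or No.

Yes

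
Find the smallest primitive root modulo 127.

3

φ(127) = 127 − 1 = 126 = 2 · 3^2 · 7.
Test candidates g = 2, 3, … against the prime factors q ∈ {2, 3, 7} of φ(127): g is a generator iff g^(126/q) ≢ 1 for every such q.
g = 2: 2^63 ≡ 1 — hits 1, so not a primitive root.
g = 3: 3^63 ≡ 126; 3^42 ≡ 107; 3^18 ≡ 4 — none is 1, so 3 is a primitive root.
Hence the least primitive root of 127 is 3.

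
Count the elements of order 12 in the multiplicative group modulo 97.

φ(97) = 97 − 1 = 96 = 2^5 · 3.
In a cyclic group of order 96, there are φ(d) elements of order d for each divisor d of 96, and zero for non-divisors.
12 = 2^2 · 3 divides 96, and φ(12) = 4.

4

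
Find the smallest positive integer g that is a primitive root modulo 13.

2

φ(13) = 13 − 1 = 12 = 2^2 · 3.
Test candidates g = 2, 3, … against the prime factors q ∈ {2, 3} of φ(13): g is a generator iff g^(12/q) ≢ 1 for every such q.
g = 2: 2^6 ≡ 12; 2^4 ≡ 3 — none is 1, so 2 is a primitive root.
The smallest primitive root modulo 13 is 2.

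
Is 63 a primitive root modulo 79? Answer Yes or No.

Yes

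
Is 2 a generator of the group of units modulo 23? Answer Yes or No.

No

φ(23) = 23 − 1 = 22 = 2 · 11.
It suffices to check that the order of 2 is not a proper divisor of 22: compute 2^(22/q) for q ∈ {2, 11}.
2^11 ≡ 1 (mod 23)  [q = 2: ≡ 1 ✗]
2^2 ≡ 4 (mod 23)  [q = 11: ≢ 1 ✓]
Since 2^11 ≡ 1, the order of 2 divides 11 < 22, so 2 is not a primitive root.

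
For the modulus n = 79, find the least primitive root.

φ(79) = 79 − 1 = 78 = 2 · 3 · 13.
Test candidates g = 2, 3, … against the prime factors q ∈ {2, 3, 13} of φ(79): g is a generator iff g^(78/q) ≢ 1 for every such q.
g = 2: 2^39 ≡ 1 — hits 1, so not a primitive root.
g = 3: 3^39 ≡ 78; 3^26 ≡ 23; 3^6 ≡ 18 — none is 1, so 3 is a primitive root.
Hence the least primitive root of 79 is 3.

3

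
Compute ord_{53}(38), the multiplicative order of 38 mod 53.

26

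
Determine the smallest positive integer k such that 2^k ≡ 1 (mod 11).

Since 2 ∈ (Z/11Z)^×, its order divides φ(11) = 11 − 1 = 10 = 2 · 5.
Divisors of 10: 1, 2, 5, 10.
Compute 2^d (mod 11) for the divisors d until we hit 1:
2^1 ≡ 2
2^2 ≡ 4
2^5 ≡ 10
2^10 ≡ 1
Hence ord(2) = 10.

10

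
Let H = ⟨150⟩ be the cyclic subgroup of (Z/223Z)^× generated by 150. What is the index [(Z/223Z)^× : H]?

1

Since 150 ∈ (Z/223Z)^×, its order divides φ(223) = 223 − 1 = 222 = 2 · 3 · 37.
Divisors of 222: 1, 2, 3, 6, 37, 74, 111, 222.
Test each divisor d:
150^1 ≡ 150 (mod 223)
150^2 ≡ 200 (mod 223)
150^3 ≡ 118 (mod 223)
150^6 ≡ 98 (mod 223)
150^37 ≡ 40 (mod 223)
150^74 ≡ 39 (mod 223)
150^111 ≡ 222 (mod 223)
150^222 ≡ 1 (mod 223) ✓
Thus |⟨150⟩| = ord(150) = 222.
Index = |(Z/223Z)^×| / |⟨150⟩| = 222 / 222 = 1.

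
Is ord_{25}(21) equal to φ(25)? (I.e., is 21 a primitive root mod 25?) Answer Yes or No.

φ(25) = φ(5^2) = 5·(5−1) = 20 = 2^2 · 5.
21 is a primitive root mod 25 iff 21^(φ(25)/q) ≢ 1 for every prime q | φ(25), i.e. q ∈ {2, 5}.
21^10 ≡ 1 (mod 25)  [q = 2: ≡ 1 ✗]
21^4 ≡ 6 (mod 25)  [q = 5: ≢ 1 ✓]
Since 21^10 ≡ 1, the order of 21 divides 10 < 20, so 21 is not a primitive root.

No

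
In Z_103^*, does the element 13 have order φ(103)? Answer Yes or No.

No

φ(103) = 103 − 1 = 102 = 2 · 3 · 17.
Test 13^(102/q) mod 103 for each prime factor q of 102:
13^51 ≡ 1 (mod 103)  [q = 2: ≡ 1 ✗]
13^34 ≡ 1 (mod 103)  [q = 3: ≡ 1 ✗]
13^6 ≡ 23 (mod 103)  [q = 17: ≢ 1 ✓]
Since 13^51 ≡ 1, the order of 13 divides 51 < 102, so 13 is not a primitive root.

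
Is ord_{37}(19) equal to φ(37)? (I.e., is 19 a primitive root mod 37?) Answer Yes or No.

Yes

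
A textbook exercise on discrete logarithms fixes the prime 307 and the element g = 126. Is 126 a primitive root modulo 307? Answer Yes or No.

φ(307) = 307 − 1 = 306 = 2 · 3^2 · 17.
126 is a primitive root mod 307 iff 126^(φ(307)/q) ≢ 1 for every prime q | φ(307), i.e. q ∈ {2, 3, 17}.
126^153 ≡ 306 (mod 307)  [q = 2: ≢ 1 ✓]
126^102 ≡ 17 (mod 307)  [q = 3: ≢ 1 ✓]
126^18 ≡ 64 (mod 307)  [q = 17: ≢ 1 ✓]
None equal 1, so ord_307(126) = 306: 126 is a primitive root.

Yes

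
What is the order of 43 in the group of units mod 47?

46

Since 43 ∈ (Z/47Z)^×, its order divides φ(47) = 47 − 1 = 46 = 2 · 23.
Divisors of 46: 1, 2, 23, 46.
Evaluate successive powers at the divisors of 46:
43^1 ≡ 43 (mod 47)
43^2 ≡ 16 (mod 47)
43^23 ≡ 46 (mod 47)
43^46 ≡ 1 (mod 47) ✓
Therefore the multiplicative order of 43 modulo 47 is 46.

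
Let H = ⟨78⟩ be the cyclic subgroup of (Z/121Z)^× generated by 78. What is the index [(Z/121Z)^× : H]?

10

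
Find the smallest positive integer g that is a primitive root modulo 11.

φ(11) = 11 − 1 = 10 = 2 · 5.
g is a primitive root iff g^(10/q) ≢ 1 (mod 11) for each prime q ∈ {2, 5}.
g = 2: 2^5 ≡ 10; 2^2 ≡ 4 — none is 1, so 2 is a primitive root.
Hence the least primitive root of 11 is 2.

2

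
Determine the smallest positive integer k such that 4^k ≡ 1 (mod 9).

3

Since 4 ∈ (Z/9Z)^×, its order divides φ(9) = φ(3^2) = 3·(3−1) = 6 = 2 · 3.
Divisors of 6: 1, 2, 3, 6.
Check 4^d mod 9 for each divisor in increasing order:
4^1 ≡ 4 (mod 9)
4^2 ≡ 7 (mod 9)
4^3 ≡ 1 (mod 9) ✓
Hence ord(4) = 3.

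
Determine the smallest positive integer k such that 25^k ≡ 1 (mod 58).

By Lagrange's theorem, ord_58(25) divides φ(58) = φ(2)·φ(29) = 1·28 = 28 = 2^2 · 7.
Divisors of 28: 1, 2, 4, 7, 14, 28.
Check 25^d mod 58 for each divisor in increasing order:
25^1 ≡ 25 (mod 58)
25^2 ≡ 45 (mod 58)
25^4 ≡ 53 (mod 58)
25^7 ≡ 1 (mod 58) ✓
So ord_58(25) = 7.

7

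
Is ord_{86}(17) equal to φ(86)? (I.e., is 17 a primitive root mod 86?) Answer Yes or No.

φ(86) = φ(2)·φ(43) = 1·42 = 42 = 2 · 3 · 7.
17 is a primitive root mod 86 iff 17^(φ(86)/q) ≢ 1 for every prime q | φ(86), i.e. q ∈ {2, 3, 7}.
17^21 ≡ 1 (mod 86)  [q = 2: ≡ 1 ✗]
17^14 ≡ 49 (mod 86)  [q = 3: ≢ 1 ✓]
17^6 ≡ 35 (mod 86)  [q = 7: ≢ 1 ✓]
Since 17^21 ≡ 1, the order of 17 divides 21 < 42, so 17 is not a primitive root.

No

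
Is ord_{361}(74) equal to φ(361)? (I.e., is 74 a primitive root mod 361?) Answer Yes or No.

φ(361) = φ(19^2) = 19·(19−1) = 342 = 2 · 3^2 · 19.
74 is a primitive root mod 361 iff 74^(φ(361)/q) ≢ 1 for every prime q | φ(361), i.e. q ∈ {2, 3, 19}.
74^171 ≡ 1 (mod 361)  [q = 2: ≡ 1 ✗]
74^114 ≡ 292 (mod 361)  [q = 3: ≢ 1 ✓]
74^18 ≡ 96 (mod 361)  [q = 19: ≢ 1 ✓]
Since 74^171 ≡ 1, the order of 74 divides 171 < 342, so 74 is not a primitive root.

No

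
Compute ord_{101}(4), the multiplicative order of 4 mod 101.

The order of 4 must divide φ(101) = 101 − 1 = 100 = 2^2 · 5^2.
Divisors of 100: 1, 2, 4, 5, 10, 20, 25, 50, 100.
Compute 4^d (mod 101) for the divisors d until we hit 1:
4^1 ≡ 4
4^2 ≡ 16
4^4 ≡ 54
4^5 ≡ 14
4^10 ≡ 95
4^20 ≡ 36
4^25 ≡ 100
4^50 ≡ 1
The smallest such exponent is 50, so the order of 4 is 50.

50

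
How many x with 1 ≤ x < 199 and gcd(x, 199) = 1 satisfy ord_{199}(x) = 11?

10

φ(199) = 199 − 1 = 198 = 2 · 3^2 · 11.
In a cyclic group of order 198, there are φ(d) elements of order d for each divisor d of 198, and zero for non-divisors.
11 | 198, and φ(11) = 11 − 1 = 10.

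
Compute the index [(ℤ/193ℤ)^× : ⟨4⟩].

The order of 4 must divide φ(193) = 193 − 1 = 192 = 2^6 · 3.
Divisors of 192: 1, 2, 3, 4, 6, 8, 12, 16, 24, 32, 48, 64, 96, 192.
Evaluate successive powers at the divisors of 192:
4^1 ≡ 4 (mod 193)
4^2 ≡ 16 (mod 193)
4^3 ≡ 64 (mod 193)
4^4 ≡ 63 (mod 193)
4^6 ≡ 43 (mod 193)
4^8 ≡ 109 (mod 193)
4^12 ≡ 112 (mod 193)
4^16 ≡ 108 (mod 193)
4^24 ≡ 192 (mod 193)
4^32 ≡ 84 (mod 193)
4^48 ≡ 1 (mod 193) ✓
The order of 4 is 48, so the subgroup it generates has 48 elements.
The index is φ(193) / ord(4) = 192 / 48 = 4.

4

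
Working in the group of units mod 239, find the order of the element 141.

14

Since 141 ∈ (Z/239Z)^×, its order divides φ(239) = 239 − 1 = 238 = 2 · 7 · 17.
Divisors of 238: 1, 2, 7, 14, 17, 34, 119, 238.
Compute 141^d (mod 239) for the divisors d until we hit 1:
141^1 ≡ 141
141^2 ≡ 44
141^7 ≡ 238
141^14 ≡ 1
So ord_239(141) = 14.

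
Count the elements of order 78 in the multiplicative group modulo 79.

24

φ(79) = 79 − 1 = 78 = 2 · 3 · 13.
In a cyclic group of order 78, there are φ(d) elements of order d for each divisor d of 78, and zero for non-divisors.
78 = 2 · 3 · 13 divides 78, and φ(78) = 24.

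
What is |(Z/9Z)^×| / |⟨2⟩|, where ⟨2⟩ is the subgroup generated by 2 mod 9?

1

By Lagrange's theorem, ord_9(2) divides φ(9) = φ(3^2) = 3·(3−1) = 6 = 2 · 3.
Divisors of 6: 1, 2, 3, 6.
Test each divisor d:
2^1 ≡ 2
2^2 ≡ 4
2^3 ≡ 8
2^6 ≡ 1
Thus |⟨2⟩| = ord(2) = 6.
The index is φ(9) / ord(2) = 6 / 6 = 1.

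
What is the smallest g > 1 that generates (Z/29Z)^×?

φ(29) = 29 − 1 = 28 = 2^2 · 7.
Test candidates g = 2, 3, … against the prime factors q ∈ {2, 7} of φ(29): g is a generator iff g^(28/q) ≢ 1 for every such q.
g = 2: 2^14 ≡ 28; 2^4 ≡ 16 — none is 1, so 2 is a primitive root.
Hence the least primitive root of 29 is 2.

2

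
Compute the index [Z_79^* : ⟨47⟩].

1

By Lagrange's theorem, ord_79(47) divides φ(79) = 79 − 1 = 78 = 2 · 3 · 13.
Divisors of 78: 1, 2, 3, 6, 13, 26, 39, 78.
Test each divisor d:
47^1 ≡ 47 (mod 79)
47^2 ≡ 76 (mod 79)
47^3 ≡ 17 (mod 79)
47^6 ≡ 52 (mod 79)
47^13 ≡ 56 (mod 79)
47^26 ≡ 55 (mod 79)
47^39 ≡ 78 (mod 79)
47^78 ≡ 1 (mod 79) ✓
The order of 47 is 78, so the subgroup it generates has 78 elements.
The index is φ(79) / ord(47) = 78 / 78 = 1.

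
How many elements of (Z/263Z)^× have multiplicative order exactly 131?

φ(263) = 263 − 1 = 262 = 2 · 131.
In a cyclic group of order 262, there are φ(d) elements of order d for each divisor d of 262, and zero for non-divisors.
131 | 262, and φ(131) = 131 − 1 = 130.

130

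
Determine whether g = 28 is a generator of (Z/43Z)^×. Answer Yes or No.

Yes

φ(43) = 43 − 1 = 42 = 2 · 3 · 7.
28 is a primitive root mod 43 iff 28^(φ(43)/q) ≢ 1 for every prime q | φ(43), i.e. q ∈ {2, 3, 7}.
28^21 ≡ 42 (mod 43)  [q = 2: ≢ 1 ✓]
28^14 ≡ 6 (mod 43)  [q = 3: ≢ 1 ✓]
28^6 ≡ 11 (mod 43)  [q = 7: ≢ 1 ✓]
Every test exponent gives a nontrivial residue, hence 28 generates the full group.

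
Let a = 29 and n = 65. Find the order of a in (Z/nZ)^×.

6

By Lagrange's theorem, ord_65(29) divides φ(65) = φ(5·13) = (5−1)·(13−1) = 4·12 = 48 = 2^4 · 3.
Divisors of 48: 1, 2, 3, 4, 6, 8, 12, 16, 24, 48.
Evaluate successive powers at the divisors of 48:
29^1 ≡ 29 (mod 65)
29^2 ≡ 61 (mod 65)
29^3 ≡ 14 (mod 65)
29^4 ≡ 16 (mod 65)
29^6 ≡ 1 (mod 65) ✓
Therefore the multiplicative order of 29 modulo 65 is 6.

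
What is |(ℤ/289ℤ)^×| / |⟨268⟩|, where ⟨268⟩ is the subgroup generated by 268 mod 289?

Since 268 ∈ (Z/289Z)^×, its order divides φ(289) = φ(17^2) = 17·(17−1) = 272 = 2^4 · 17.
Divisors of 272: 1, 2, 4, 8, 16, 17, 34, 68, 136, 272.
Evaluate successive powers at the divisors of 272:
268^1 ≡ 268
268^2 ≡ 152
268^4 ≡ 273
268^8 ≡ 256
268^16 ≡ 222
268^17 ≡ 251
268^34 ≡ 288
268^68 ≡ 1
Thus |⟨268⟩| = ord(268) = 68.
Index = |(Z/289Z)^×| / |⟨268⟩| = 272 / 68 = 4.

4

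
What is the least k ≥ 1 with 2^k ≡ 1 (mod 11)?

By Lagrange's theorem, ord_11(2) divides φ(11) = 11 − 1 = 10 = 2 · 5.
Divisors of 10: 1, 2, 5, 10.
Check 2^d mod 11 for each divisor in increasing order:
2^1 ≡ 2 (mod 11)
2^2 ≡ 4 (mod 11)
2^5 ≡ 10 (mod 11)
2^10 ≡ 1 (mod 11) ✓
The smallest such exponent is 10, so the order of 2 is 10.

10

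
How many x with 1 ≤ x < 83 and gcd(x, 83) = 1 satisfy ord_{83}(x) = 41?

40

φ(83) = 83 − 1 = 82 = 2 · 41.
In a cyclic group of order 82, there are φ(d) elements of order d for each divisor d of 82, and zero for non-divisors.
41 | 82, and φ(41) = 41 − 1 = 40.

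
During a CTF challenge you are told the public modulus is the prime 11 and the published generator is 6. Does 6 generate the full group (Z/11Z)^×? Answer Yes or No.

φ(11) = 11 − 1 = 10 = 2 · 5.
An element g generates (Z/11Z)^× iff g^(10/q) ≢ 1 (mod 11) for each prime q ∈ {2, 5}.
6^5 ≡ 10 (mod 11)  [q = 2: ≢ 1 ✓]
6^2 ≡ 3 (mod 11)  [q = 5: ≢ 1 ✓]
None equal 1, so ord_11(6) = 10: 6 is a primitive root.

Yes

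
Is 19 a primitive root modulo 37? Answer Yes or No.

φ(37) = 37 − 1 = 36 = 2^2 · 3^2.
It suffices to check that the order of 19 is not a proper divisor of 36: compute 19^(36/q) for q ∈ {2, 3}.
19^18 ≡ 36 (mod 37)  [q = 2: ≢ 1 ✓]
19^12 ≡ 10 (mod 37)  [q = 3: ≢ 1 ✓]
All checks pass, so 19 has order 36 and is a primitive root modulo 37.

Yes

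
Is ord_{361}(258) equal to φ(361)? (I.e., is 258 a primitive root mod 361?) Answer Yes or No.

φ(361) = φ(19^2) = 19·(19−1) = 342 = 2 · 3^2 · 19.
Test 258^(342/q) mod 361 for each prime factor q of 342:
258^171 ≡ 1 (mod 361)  [q = 2: ≡ 1 ✗]
258^114 ≡ 1 (mod 361)  [q = 3: ≡ 1 ✗]
258^18 ≡ 115 (mod 361)  [q = 19: ≢ 1 ✓]
Since 258^171 ≡ 1, the order of 258 divides 171 < 342, so 258 is not a primitive root.

No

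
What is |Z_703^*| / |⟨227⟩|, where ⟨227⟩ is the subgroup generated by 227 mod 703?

18

The order of 227 must divide φ(703) = φ(19·37) = (19−1)·(37−1) = 18·36 = 648 = 2^3 · 3^4.
Divisors of 648: 1, 2, 3, 4, 6, 8, 9, 12, 18, 24, 27, 36, 54, 72, 81, 108, 162, 216, 324, 648.
Evaluate successive powers at the divisors of 648:
227^1 ≡ 227 (mod 703)
227^2 ≡ 210 (mod 703)
227^3 ≡ 569 (mod 703)
227^4 ≡ 514 (mod 703)
227^6 ≡ 381 (mod 703)
227^8 ≡ 571 (mod 703)
227^9 ≡ 265 (mod 703)
227^12 ≡ 343 (mod 703)
227^18 ≡ 628 (mod 703)
227^24 ≡ 248 (mod 703)
227^27 ≡ 512 (mod 703)
227^36 ≡ 1 (mod 703) ✓
The order of 227 is 36, so the subgroup it generates has 36 elements.
The index is φ(703) / ord(227) = 648 / 36 = 18.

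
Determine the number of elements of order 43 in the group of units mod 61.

φ(61) = 61 − 1 = 60 = 2^2 · 3 · 5.
(Z/61Z)^× is cyclic (|G| = 60); a cyclic group of order m has exactly φ(d) elements of each order d | m, and none otherwise.
Since 43 ∤ 60, the count is 0.

0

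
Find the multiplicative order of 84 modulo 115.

22

ord(84) | φ(115) = φ(5·23) = (5−1)·(23−1) = 4·22 = 88 = 2^3 · 11.
Divisors of 88: 1, 2, 4, 8, 11, 22, 44, 88.
Compute 84^d (mod 115) for the divisors d until we hit 1:
84^1 ≡ 84
84^2 ≡ 41
84^4 ≡ 71
84^8 ≡ 96
84^11 ≡ 114
84^22 ≡ 1
Hence ord(84) = 22.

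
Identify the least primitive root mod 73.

φ(73) = 73 − 1 = 72 = 2^3 · 3^2.
g is a primitive root iff g^(72/q) ≢ 1 (mod 73) for each prime q ∈ {2, 3}.
g = 2: 2^36 ≡ 1 — hits 1, so not a primitive root.
g = 3: 3^36 ≡ 1 — hits 1, so not a primitive root.
g = 4: 4^36 ≡ 1 — hits 1, so not a primitive root.
g = 5: 5^36 ≡ 72; 5^24 ≡ 8 — none is 1, so 5 is a primitive root.
So 5 is the smallest generator of (Z/73Z)^×.

5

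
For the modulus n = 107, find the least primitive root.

2

φ(107) = 107 − 1 = 106 = 2 · 53.
Test candidates g = 2, 3, … against the prime factors q ∈ {2, 53} of φ(107): g is a generator iff g^(106/q) ≢ 1 for every such q.
g = 2: 2^53 ≡ 106; 2^2 ≡ 4 — none is 1, so 2 is a primitive root.
The smallest primitive root modulo 107 is 2.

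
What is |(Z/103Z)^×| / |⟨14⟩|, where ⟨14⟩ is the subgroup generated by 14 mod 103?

6

ord(14) | φ(103) = 103 − 1 = 102 = 2 · 3 · 17.
Divisors of 102: 1, 2, 3, 6, 17, 34, 51, 102.
Check 14^d mod 103 for each divisor in increasing order:
14^1 ≡ 14
14^2 ≡ 93
14^3 ≡ 66
14^6 ≡ 30
14^17 ≡ 1
So ord_103(14) = 17, hence |⟨14⟩| = 17.
[(Z/103Z)^× : ⟨14⟩] = 102/17 = 6.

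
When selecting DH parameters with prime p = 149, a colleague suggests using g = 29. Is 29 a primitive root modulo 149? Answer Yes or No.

No

φ(149) = 149 − 1 = 148 = 2^2 · 37.
An element g generates (Z/149Z)^× iff g^(148/q) ≢ 1 (mod 149) for each prime q ∈ {2, 37}.
29^74 ≡ 1 (mod 149)  [q = 2: ≡ 1 ✗]
29^4 ≡ 127 (mod 149)  [q = 37: ≢ 1 ✓]
29^74 ≡ 1 shows ord(29) | 74, strictly less than φ(149); not a primitive root.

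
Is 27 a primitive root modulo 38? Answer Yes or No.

φ(38) = φ(2)·φ(19) = 1·18 = 18 = 2 · 3^2.
It suffices to check that the order of 27 is not a proper divisor of 18: compute 27^(18/q) for q ∈ {2, 3}.
27^9 ≡ 37 (mod 38)  [q = 2: ≢ 1 ✓]
27^6 ≡ 1 (mod 38)  [q = 3: ≡ 1 ✗]
Since 27^6 ≡ 1, the order of 27 divides 6 < 18, so 27 is not a primitive root.

No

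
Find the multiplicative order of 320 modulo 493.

Since 320 ∈ (Z/493Z)^×, its order divides φ(493) = φ(17·29) = (17−1)·(29−1) = 16·28 = 448 = 2^6 · 7.
Divisors of 448: 1, 2, 4, 7, 8, 14, 16, 28, 32, 56, 64, 112, 224, 448.
Test each divisor d:
320^1 ≡ 320 (mod 493)
320^2 ≡ 349 (mod 493)
320^4 ≡ 30 (mod 493)
320^7 ≡ 465 (mod 493)
320^8 ≡ 407 (mod 493)
320^14 ≡ 291 (mod 493)
320^16 ≡ 1 (mod 493) ✓
So ord_493(320) = 16.

16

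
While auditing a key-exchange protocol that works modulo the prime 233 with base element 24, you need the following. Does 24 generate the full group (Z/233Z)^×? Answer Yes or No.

φ(233) = 233 − 1 = 232 = 2^3 · 29.
Test 24^(232/q) mod 233 for each prime factor q of 232:
24^116 ≡ 232 (mod 233)  [q = 2: ≢ 1 ✓]
24^8 ≡ 23 (mod 233)  [q = 29: ≢ 1 ✓]
All checks pass, so 24 has order 232 and is a primitive root modulo 233.

Yes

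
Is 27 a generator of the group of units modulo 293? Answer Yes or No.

Yes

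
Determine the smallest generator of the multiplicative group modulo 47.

5

φ(47) = 47 − 1 = 46 = 2 · 23.
g is a primitive root iff g^(46/q) ≢ 1 (mod 47) for each prime q ∈ {2, 23}.
g = 2: 2^23 ≡ 1 — hits 1, so not a primitive root.
g = 3: 3^23 ≡ 1 — hits 1, so not a primitive root.
g = 4: 4^23 ≡ 1 — hits 1, so not a primitive root.
g = 5: 5^23 ≡ 46; 5^2 ≡ 25 — none is 1, so 5 is a primitive root.
Hence the least primitive root of 47 is 5.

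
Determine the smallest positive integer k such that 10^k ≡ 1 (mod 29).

28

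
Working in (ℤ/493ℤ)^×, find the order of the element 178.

56

The order of 178 must divide φ(493) = φ(17·29) = (17−1)·(29−1) = 16·28 = 448 = 2^6 · 7.
Divisors of 448: 1, 2, 4, 7, 8, 14, 16, 28, 32, 56, 64, 112, 224, 448.
Check 178^d mod 493 for each divisor in increasing order:
178^1 ≡ 178 (mod 493)
178^2 ≡ 132 (mod 493)
178^4 ≡ 169 (mod 493)
178^7 ≡ 202 (mod 493)
178^8 ≡ 460 (mod 493)
178^14 ≡ 378 (mod 493)
178^16 ≡ 103 (mod 493)
178^28 ≡ 407 (mod 493)
178^32 ≡ 256 (mod 493)
178^56 ≡ 1 (mod 493) ✓
So ord_493(178) = 56.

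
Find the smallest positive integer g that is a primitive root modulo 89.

3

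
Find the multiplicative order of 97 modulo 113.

14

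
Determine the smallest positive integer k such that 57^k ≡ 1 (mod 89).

Since 57 ∈ (Z/89Z)^×, its order divides φ(89) = 89 − 1 = 88 = 2^3 · 11.
Divisors of 88: 1, 2, 4, 8, 11, 22, 44, 88.
Test each divisor d:
57^1 ≡ 57
57^2 ≡ 45
57^4 ≡ 67
57^8 ≡ 39
57^11 ≡ 88
57^22 ≡ 1
So ord_89(57) = 22.

22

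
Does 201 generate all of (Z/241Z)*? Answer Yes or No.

No

φ(241) = 241 − 1 = 240 = 2^4 · 3 · 5.
201 is a primitive root mod 241 iff 201^(φ(241)/q) ≢ 1 for every prime q | φ(241), i.e. q ∈ {2, 3, 5}.
201^120 ≡ 1 (mod 241)  [q = 2: ≡ 1 ✗]
201^80 ≡ 1 (mod 241)  [q = 3: ≡ 1 ✗]
201^48 ≡ 205 (mod 241)  [q = 5: ≢ 1 ✓]
The check at q = 2 fails, so 201 generates a proper subgroup.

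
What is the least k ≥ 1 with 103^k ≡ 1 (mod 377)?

14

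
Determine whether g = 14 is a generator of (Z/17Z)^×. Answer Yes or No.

φ(17) = 17 − 1 = 16 = 2^4.
Test 14^(16/q) mod 17 for each prime factor q of 16:
14^8 ≡ 16 (mod 17)  [q = 2: ≢ 1 ✓]
Every test exponent gives a nontrivial residue, hence 14 generates the full group.

Yes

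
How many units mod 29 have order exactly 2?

φ(29) = 29 − 1 = 28 = 2^2 · 7.
Since (Z/29Z)^× is cyclic of order 28, the number of elements of order d is φ(d) when d | 28 and 0 otherwise.
2 | 28, and φ(2) = 2 − 1 = 1.

1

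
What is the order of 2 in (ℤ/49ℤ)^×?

ord(2) | φ(49) = φ(7^2) = 7·(7−1) = 42 = 2 · 3 · 7.
Divisors of 42: 1, 2, 3, 6, 7, 14, 21, 42.
Evaluate successive powers at the divisors of 42:
2^1 ≡ 2
2^2 ≡ 4
2^3 ≡ 8
2^6 ≡ 15
2^7 ≡ 30
2^14 ≡ 18
2^21 ≡ 1
Therefore the multiplicative order of 2 modulo 49 is 21.

21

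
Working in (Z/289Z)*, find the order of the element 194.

Since 194 ∈ (Z/289Z)^×, its order divides φ(289) = φ(17^2) = 17·(17−1) = 272 = 2^4 · 17.
Divisors of 272: 1, 2, 4, 8, 16, 17, 34, 68, 136, 272.
Evaluate successive powers at the divisors of 272:
194^1 ≡ 194 (mod 289)
194^2 ≡ 66 (mod 289)
194^4 ≡ 21 (mod 289)
194^8 ≡ 152 (mod 289)
194^16 ≡ 273 (mod 289)
194^17 ≡ 75 (mod 289)
194^34 ≡ 134 (mod 289)
194^68 ≡ 38 (mod 289)
194^136 ≡ 288 (mod 289)
194^272 ≡ 1 (mod 289) ✓
Hence ord(194) = 272.

272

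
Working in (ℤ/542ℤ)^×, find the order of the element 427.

27

The order of 427 must divide φ(542) = φ(2)·φ(271) = 1·270 = 270 = 2 · 3^3 · 5.
Divisors of 270: 1, 2, 3, 5, 6, 9, 10, 15, 18, 27, 30, 45, 54, 90, 135, 270.
Compute 427^d (mod 542) for the divisors d until we hit 1:
427^1 ≡ 427 (mod 542)
427^2 ≡ 217 (mod 542)
427^3 ≡ 519 (mod 542)
427^5 ≡ 429 (mod 542)
427^6 ≡ 529 (mod 542)
427^9 ≡ 299 (mod 542)
427^10 ≡ 303 (mod 542)
427^15 ≡ 449 (mod 542)
427^18 ≡ 513 (mod 542)
427^27 ≡ 1 (mod 542) ✓
So ord_542(427) = 27.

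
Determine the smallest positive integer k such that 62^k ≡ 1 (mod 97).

6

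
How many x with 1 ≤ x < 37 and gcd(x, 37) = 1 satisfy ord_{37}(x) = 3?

φ(37) = 37 − 1 = 36 = 2^2 · 3^2.
(Z/37Z)^× is cyclic (|G| = 36); a cyclic group of order m has exactly φ(d) elements of each order d | m, and none otherwise.
3 | 36, and φ(3) = 3 − 1 = 2.

2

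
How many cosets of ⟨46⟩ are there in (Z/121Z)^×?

1

By Lagrange's theorem, ord_121(46) divides φ(121) = φ(11^2) = 11·(11−1) = 110 = 2 · 5 · 11.
Divisors of 110: 1, 2, 5, 10, 11, 22, 55, 110.
Test each divisor d:
46^1 ≡ 46 (mod 121)
46^2 ≡ 59 (mod 121)
46^5 ≡ 43 (mod 121)
46^10 ≡ 34 (mod 121)
46^11 ≡ 112 (mod 121)
46^22 ≡ 81 (mod 121)
46^55 ≡ 120 (mod 121)
46^110 ≡ 1 (mod 121) ✓
Thus |⟨46⟩| = ord(46) = 110.
[(Z/121Z)^× : ⟨46⟩] = 110/110 = 1.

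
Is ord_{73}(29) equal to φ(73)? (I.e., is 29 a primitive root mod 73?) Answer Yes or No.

φ(73) = 73 − 1 = 72 = 2^3 · 3^2.
29 is a primitive root mod 73 iff 29^(φ(73)/q) ≢ 1 for every prime q | φ(73), i.e. q ∈ {2, 3}.
29^36 ≡ 72 (mod 73)  [q = 2: ≢ 1 ✓]
29^24 ≡ 64 (mod 73)  [q = 3: ≢ 1 ✓]
None equal 1, so ord_73(29) = 72: 29 is a primitive root.

Yes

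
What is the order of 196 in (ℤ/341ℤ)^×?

15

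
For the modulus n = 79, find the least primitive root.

3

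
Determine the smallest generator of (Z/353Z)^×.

3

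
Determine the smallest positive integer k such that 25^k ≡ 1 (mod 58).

7

Since 25 ∈ (Z/58Z)^×, its order divides φ(58) = φ(2)·φ(29) = 1·28 = 28 = 2^2 · 7.
Divisors of 28: 1, 2, 4, 7, 14, 28.
Test each divisor d:
25^1 ≡ 25
25^2 ≡ 45
25^4 ≡ 53
25^7 ≡ 1
Hence ord(25) = 7.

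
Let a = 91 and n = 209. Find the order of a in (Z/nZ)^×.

ord(91) | φ(209) = φ(11·19) = (11−1)·(19−1) = 10·18 = 180 = 2^2 · 3^2 · 5.
Divisors of 180: 1, 2, 3, 4, 5, 6, 9, 10, 12, 15, 18, 20, 30, 36, 45, 60, 90, 180.
Evaluate successive powers at the divisors of 180:
91^1 ≡ 91
91^2 ≡ 130
91^3 ≡ 126
91^4 ≡ 180
91^5 ≡ 78
91^6 ≡ 201
91^9 ≡ 37
91^10 ≡ 23
91^12 ≡ 64
91^15 ≡ 122
91^18 ≡ 115
91^20 ≡ 111
91^30 ≡ 45
91^36 ≡ 58
91^45 ≡ 56
91^60 ≡ 144
91^90 ≡ 1
Hence ord(91) = 90.

90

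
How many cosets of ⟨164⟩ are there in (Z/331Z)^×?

15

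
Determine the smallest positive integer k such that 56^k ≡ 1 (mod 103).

ord(56) | φ(103) = 103 − 1 = 102 = 2 · 3 · 17.
Divisors of 102: 1, 2, 3, 6, 17, 34, 51, 102.
Check 56^d mod 103 for each divisor in increasing order:
56^1 ≡ 56 (mod 103)
56^2 ≡ 46 (mod 103)
56^3 ≡ 1 (mod 103) ✓
Hence ord(56) = 3.

3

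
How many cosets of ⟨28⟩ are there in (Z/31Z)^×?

2

ord(28) | φ(31) = 31 − 1 = 30 = 2 · 3 · 5.
Divisors of 30: 1, 2, 3, 5, 6, 10, 15, 30.
Compute 28^d (mod 31) for the divisors d until we hit 1:
28^1 ≡ 28
28^2 ≡ 9
28^3 ≡ 4
28^5 ≡ 5
28^6 ≡ 16
28^10 ≡ 25
28^15 ≡ 1
The order of 28 is 15, so the subgroup it generates has 15 elements.
The index is φ(31) / ord(28) = 30 / 15 = 2.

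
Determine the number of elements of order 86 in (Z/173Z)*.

42

φ(173) = 173 − 1 = 172 = 2^2 · 43.
Since (Z/173Z)^× is cyclic of order 172, the number of elements of order d is φ(d) when d | 172 and 0 otherwise.
86 = 2 · 43 divides 172, and φ(86) = 42.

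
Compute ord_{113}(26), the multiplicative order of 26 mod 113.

56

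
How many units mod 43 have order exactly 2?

1

φ(43) = 43 − 1 = 42 = 2 · 3 · 7.
Since (Z/43Z)^× is cyclic of order 42, the number of elements of order d is φ(d) when d | 42 and 0 otherwise.
2 | 42, and φ(2) = 2 − 1 = 1.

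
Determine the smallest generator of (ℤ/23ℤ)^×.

φ(23) = 23 − 1 = 22 = 2 · 11.
Test candidates g = 2, 3, … against the prime factors q ∈ {2, 11} of φ(23): g is a generator iff g^(22/q) ≢ 1 for every such q.
g = 2: 2^11 ≡ 1 — hits 1, so not a primitive root.
g = 3: 3^11 ≡ 1 — hits 1, so not a primitive root.
g = 4: 4^11 ≡ 1 — hits 1, so not a primitive root.
g = 5: 5^11 ≡ 22; 5^2 ≡ 2 — none is 1, so 5 is a primitive root.
The smallest primitive root modulo 23 is 5.

5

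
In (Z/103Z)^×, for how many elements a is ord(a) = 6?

φ(103) = 103 − 1 = 102 = 2 · 3 · 17.
(Z/103Z)^× is cyclic (|G| = 102); a cyclic group of order m has exactly φ(d) elements of each order d | m, and none otherwise.
6 = 2 · 3 divides 102, and φ(6) = 2.

2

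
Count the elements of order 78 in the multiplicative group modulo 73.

0

φ(73) = 73 − 1 = 72 = 2^3 · 3^2.
Since (Z/73Z)^× is cyclic of order 72, the number of elements of order d is φ(d) when d | 72 and 0 otherwise.
Since 78 ∤ 72, the count is 0.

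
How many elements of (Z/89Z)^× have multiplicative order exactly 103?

φ(89) = 89 − 1 = 88 = 2^3 · 11.
In a cyclic group of order 88, there are φ(d) elements of order d for each divisor d of 88, and zero for non-divisors.
Since 103 ∤ 88, the count is 0.

0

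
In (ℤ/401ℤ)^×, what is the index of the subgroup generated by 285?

ord(285) | φ(401) = 401 − 1 = 400 = 2^4 · 5^2.
Divisors of 400: 1, 2, 4, 5, 8, 10, 16, 20, 25, 40, 50, 80, 100, 200, 400.
Test each divisor d:
285^1 ≡ 285 (mod 401)
285^2 ≡ 223 (mod 401)
285^4 ≡ 5 (mod 401)
285^5 ≡ 222 (mod 401)
285^8 ≡ 25 (mod 401)
285^10 ≡ 362 (mod 401)
285^16 ≡ 224 (mod 401)
285^20 ≡ 318 (mod 401)
285^25 ≡ 20 (mod 401)
285^40 ≡ 72 (mod 401)
285^50 ≡ 400 (mod 401)
285^80 ≡ 372 (mod 401)
285^100 ≡ 1 (mod 401) ✓
Thus |⟨285⟩| = ord(285) = 100.
[(Z/401Z)^× : ⟨285⟩] = 400/100 = 4.

4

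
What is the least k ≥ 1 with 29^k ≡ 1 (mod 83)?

41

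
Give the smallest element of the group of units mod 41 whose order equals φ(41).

φ(41) = 41 − 1 = 40 = 2^3 · 5.
Test candidates g = 2, 3, … against the prime factors q ∈ {2, 5} of φ(41): g is a generator iff g^(40/q) ≢ 1 for every such q.
g = 2: 2^20 ≡ 1 — hits 1, so not a primitive root.
g = 3: 3^20 ≡ 40; 3^8 ≡ 1 — hits 1, so not a primitive root.
g = 4: 4^20 ≡ 1 — hits 1, so not a primitive root.
g = 5: 5^20 ≡ 1 — hits 1, so not a primitive root.
g = 6: 6^20 ≡ 40; 6^8 ≡ 10 — none is 1, so 6 is a primitive root.
The smallest primitive root modulo 41 is 6.

6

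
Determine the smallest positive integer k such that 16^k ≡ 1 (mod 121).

55

The order of 16 must divide φ(121) = φ(11^2) = 11·(11−1) = 110 = 2 · 5 · 11.
Divisors of 110: 1, 2, 5, 10, 11, 22, 55, 110.
Compute 16^d (mod 121) for the divisors d until we hit 1:
16^1 ≡ 16
16^2 ≡ 14
16^5 ≡ 111
16^10 ≡ 100
16^11 ≡ 27
16^22 ≡ 3
16^55 ≡ 1
Therefore the multiplicative order of 16 modulo 121 is 55.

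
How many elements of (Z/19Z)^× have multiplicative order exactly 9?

6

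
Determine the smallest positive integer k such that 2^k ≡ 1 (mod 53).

The order of 2 must divide φ(53) = 53 − 1 = 52 = 2^2 · 13.
Divisors of 52: 1, 2, 4, 13, 26, 52.
Check 2^d mod 53 for each divisor in increasing order:
2^1 ≡ 2
2^2 ≡ 4
2^4 ≡ 16
2^13 ≡ 30
2^26 ≡ 52
2^52 ≡ 1
So ord_53(2) = 52.

52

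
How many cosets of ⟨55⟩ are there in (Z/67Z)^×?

2

ord(55) | φ(67) = 67 − 1 = 66 = 2 · 3 · 11.
Divisors of 66: 1, 2, 3, 6, 11, 22, 33, 66.
Evaluate successive powers at the divisors of 66:
55^1 ≡ 55 (mod 67)
55^2 ≡ 10 (mod 67)
55^3 ≡ 14 (mod 67)
55^6 ≡ 62 (mod 67)
55^11 ≡ 37 (mod 67)
55^22 ≡ 29 (mod 67)
55^33 ≡ 1 (mod 67) ✓
So ord_67(55) = 33, hence |⟨55⟩| = 33.
[(Z/67Z)^× : ⟨55⟩] = 66/33 = 2.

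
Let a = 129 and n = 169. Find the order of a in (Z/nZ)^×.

ord(129) | φ(169) = φ(13^2) = 13·(13−1) = 156 = 2^2 · 3 · 13.
Divisors of 156: 1, 2, 3, 4, 6, 12, 13, 26, 39, 52, 78, 156.
Evaluate successive powers at the divisors of 156:
129^1 ≡ 129 (mod 169)
129^2 ≡ 79 (mod 169)
129^3 ≡ 51 (mod 169)
129^4 ≡ 157 (mod 169)
129^6 ≡ 66 (mod 169)
129^12 ≡ 131 (mod 169)
129^13 ≡ 168 (mod 169)
129^26 ≡ 1 (mod 169) ✓
Hence ord(129) = 26.

26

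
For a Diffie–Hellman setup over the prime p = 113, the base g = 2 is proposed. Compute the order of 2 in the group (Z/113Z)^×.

28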